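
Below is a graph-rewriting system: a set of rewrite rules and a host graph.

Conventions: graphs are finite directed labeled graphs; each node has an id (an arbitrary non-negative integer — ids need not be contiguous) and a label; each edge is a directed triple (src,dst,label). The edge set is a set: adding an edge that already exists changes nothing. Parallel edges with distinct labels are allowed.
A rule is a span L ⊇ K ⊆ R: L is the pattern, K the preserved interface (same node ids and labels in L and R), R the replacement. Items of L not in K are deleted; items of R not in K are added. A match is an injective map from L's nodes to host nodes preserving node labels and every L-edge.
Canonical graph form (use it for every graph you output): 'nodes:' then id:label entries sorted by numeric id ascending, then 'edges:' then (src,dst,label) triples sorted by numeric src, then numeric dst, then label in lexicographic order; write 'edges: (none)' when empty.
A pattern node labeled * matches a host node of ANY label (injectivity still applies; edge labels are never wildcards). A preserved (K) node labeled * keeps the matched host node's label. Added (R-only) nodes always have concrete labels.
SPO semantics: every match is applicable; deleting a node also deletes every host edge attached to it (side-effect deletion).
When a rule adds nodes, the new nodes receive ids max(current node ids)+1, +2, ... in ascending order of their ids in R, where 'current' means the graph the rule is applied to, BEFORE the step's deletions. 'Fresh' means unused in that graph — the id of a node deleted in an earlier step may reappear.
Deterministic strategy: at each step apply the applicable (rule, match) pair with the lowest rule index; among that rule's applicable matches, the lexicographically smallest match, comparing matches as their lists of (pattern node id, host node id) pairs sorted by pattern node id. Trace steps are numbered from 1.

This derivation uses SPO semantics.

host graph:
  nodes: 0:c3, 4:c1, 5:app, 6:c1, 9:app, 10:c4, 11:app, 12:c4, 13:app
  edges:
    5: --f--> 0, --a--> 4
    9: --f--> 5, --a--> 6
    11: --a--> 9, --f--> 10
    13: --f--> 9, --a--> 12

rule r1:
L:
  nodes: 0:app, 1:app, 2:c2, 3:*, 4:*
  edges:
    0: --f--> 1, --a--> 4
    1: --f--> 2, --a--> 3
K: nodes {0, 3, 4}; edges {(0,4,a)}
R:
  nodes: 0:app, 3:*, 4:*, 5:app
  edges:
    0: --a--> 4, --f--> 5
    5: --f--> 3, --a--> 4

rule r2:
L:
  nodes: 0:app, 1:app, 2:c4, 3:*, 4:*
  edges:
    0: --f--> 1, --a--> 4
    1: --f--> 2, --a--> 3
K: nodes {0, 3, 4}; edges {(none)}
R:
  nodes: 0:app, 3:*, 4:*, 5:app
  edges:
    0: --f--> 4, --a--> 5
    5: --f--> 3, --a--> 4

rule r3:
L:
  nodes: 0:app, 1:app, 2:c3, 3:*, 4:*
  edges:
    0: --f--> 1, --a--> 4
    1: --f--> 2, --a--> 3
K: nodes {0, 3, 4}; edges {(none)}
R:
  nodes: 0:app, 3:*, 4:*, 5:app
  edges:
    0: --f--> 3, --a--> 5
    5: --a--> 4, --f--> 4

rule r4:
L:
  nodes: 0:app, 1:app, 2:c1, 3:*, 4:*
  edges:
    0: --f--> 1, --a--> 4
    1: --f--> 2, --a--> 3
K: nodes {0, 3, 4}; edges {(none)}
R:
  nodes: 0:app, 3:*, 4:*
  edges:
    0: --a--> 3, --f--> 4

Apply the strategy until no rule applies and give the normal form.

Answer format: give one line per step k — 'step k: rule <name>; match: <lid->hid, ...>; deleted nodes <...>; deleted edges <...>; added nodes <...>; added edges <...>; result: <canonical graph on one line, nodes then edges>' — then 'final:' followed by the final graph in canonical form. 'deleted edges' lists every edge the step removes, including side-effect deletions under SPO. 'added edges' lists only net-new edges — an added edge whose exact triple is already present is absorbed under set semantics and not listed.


step 1: rule r3; match: 0->9, 1->5, 2->0, 3->4, 4->6; deleted nodes 0, 5; deleted edges (5,0,f); (5,4,a); (9,5,f); (9,6,a); added nodes 14; added edges (9,4,f); (9,14,a); (14,6,a); (14,6,f); result: nodes: 4:c1, 6:c1, 9:app, 10:c4, 11:app, 12:c4, 13:app, 14:app edges: (9,4,f); (9,14,a); (11,9,a); (11,10,f); (13,9,f); (13,12,a); (14,6,a); (14,6,f)
step 2: rule r4; match: 0->13, 1->9, 2->4, 3->14, 4->12; deleted nodes 4, 9; deleted edges (9,4,f); (9,14,a); (11,9,a); (13,9,f); (13,12,a); added nodes (none); added edges (13,12,f); (13,14,a); result: nodes: 6:c1, 10:c4, 11:app, 12:c4, 13:app, 14:app edges: (11,10,f); (13,12,f); (13,14,a); (14,6,a); (14,6,f)
final:
nodes: 6:c1, 10:c4, 11:app, 12:c4, 13:app, 14:app
edges: (11,10,f); (13,12,f); (13,14,a); (14,6,a); (14,6,f)


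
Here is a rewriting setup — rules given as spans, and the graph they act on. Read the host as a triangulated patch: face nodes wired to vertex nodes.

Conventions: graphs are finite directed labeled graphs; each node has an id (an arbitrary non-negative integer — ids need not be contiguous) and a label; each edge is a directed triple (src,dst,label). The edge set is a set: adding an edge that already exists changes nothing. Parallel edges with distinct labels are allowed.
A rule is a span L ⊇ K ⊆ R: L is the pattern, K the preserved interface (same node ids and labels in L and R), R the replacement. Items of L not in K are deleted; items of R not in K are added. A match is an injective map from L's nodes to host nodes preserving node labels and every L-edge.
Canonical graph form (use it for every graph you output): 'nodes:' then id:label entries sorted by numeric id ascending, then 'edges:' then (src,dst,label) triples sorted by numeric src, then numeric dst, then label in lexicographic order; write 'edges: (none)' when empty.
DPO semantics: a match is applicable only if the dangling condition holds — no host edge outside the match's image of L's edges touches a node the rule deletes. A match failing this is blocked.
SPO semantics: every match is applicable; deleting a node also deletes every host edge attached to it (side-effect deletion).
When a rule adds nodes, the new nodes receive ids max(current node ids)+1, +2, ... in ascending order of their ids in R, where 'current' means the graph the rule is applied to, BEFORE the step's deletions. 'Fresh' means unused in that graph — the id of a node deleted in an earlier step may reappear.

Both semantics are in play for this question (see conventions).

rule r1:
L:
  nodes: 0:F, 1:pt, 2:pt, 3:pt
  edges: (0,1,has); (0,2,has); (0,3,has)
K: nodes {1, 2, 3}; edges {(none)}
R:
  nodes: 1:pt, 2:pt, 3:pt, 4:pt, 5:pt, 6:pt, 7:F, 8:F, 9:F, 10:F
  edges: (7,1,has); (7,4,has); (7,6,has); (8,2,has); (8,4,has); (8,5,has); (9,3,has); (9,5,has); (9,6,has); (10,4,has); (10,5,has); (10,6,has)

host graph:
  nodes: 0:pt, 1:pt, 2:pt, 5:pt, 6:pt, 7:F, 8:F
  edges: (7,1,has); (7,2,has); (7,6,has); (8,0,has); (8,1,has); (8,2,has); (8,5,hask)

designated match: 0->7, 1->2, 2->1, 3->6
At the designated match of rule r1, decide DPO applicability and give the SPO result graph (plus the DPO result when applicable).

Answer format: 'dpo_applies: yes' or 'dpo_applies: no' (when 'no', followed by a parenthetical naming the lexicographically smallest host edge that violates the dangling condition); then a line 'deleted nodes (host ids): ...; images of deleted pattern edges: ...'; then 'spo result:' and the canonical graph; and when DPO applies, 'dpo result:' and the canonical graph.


dpo_applies: yes
deleted nodes (host ids): 7; images of deleted pattern edges: (7,1,has); (7,2,has); (7,6,has)
spo result:
nodes: 0:pt, 1:pt, 2:pt, 5:pt, 6:pt, 8:F, 9:pt, 10:pt, 11:pt, 12:F, 13:F, 14:F, 15:F
edges: (8,0,has); (8,1,has); (8,2,has); (8,5,hask); (12,2,has); (12,9,has); (12,11,has); (13,1,has); (13,9,has); (13,10,has); (14,6,has); (14,10,has); (14,11,has); (15,9,has); (15,10,has); (15,11,has)
dpo result:
nodes: 0:pt, 1:pt, 2:pt, 5:pt, 6:pt, 8:F, 9:pt, 10:pt, 11:pt, 12:F, 13:F, 14:F, 15:F
edges: (8,0,has); (8,1,has); (8,2,has); (8,5,hask); (12,2,has); (12,9,has); (12,11,has); (13,1,has); (13,9,has); (13,10,has); (14,6,has); (14,10,has); (14,11,has); (15,9,has); (15,10,has); (15,11,has)


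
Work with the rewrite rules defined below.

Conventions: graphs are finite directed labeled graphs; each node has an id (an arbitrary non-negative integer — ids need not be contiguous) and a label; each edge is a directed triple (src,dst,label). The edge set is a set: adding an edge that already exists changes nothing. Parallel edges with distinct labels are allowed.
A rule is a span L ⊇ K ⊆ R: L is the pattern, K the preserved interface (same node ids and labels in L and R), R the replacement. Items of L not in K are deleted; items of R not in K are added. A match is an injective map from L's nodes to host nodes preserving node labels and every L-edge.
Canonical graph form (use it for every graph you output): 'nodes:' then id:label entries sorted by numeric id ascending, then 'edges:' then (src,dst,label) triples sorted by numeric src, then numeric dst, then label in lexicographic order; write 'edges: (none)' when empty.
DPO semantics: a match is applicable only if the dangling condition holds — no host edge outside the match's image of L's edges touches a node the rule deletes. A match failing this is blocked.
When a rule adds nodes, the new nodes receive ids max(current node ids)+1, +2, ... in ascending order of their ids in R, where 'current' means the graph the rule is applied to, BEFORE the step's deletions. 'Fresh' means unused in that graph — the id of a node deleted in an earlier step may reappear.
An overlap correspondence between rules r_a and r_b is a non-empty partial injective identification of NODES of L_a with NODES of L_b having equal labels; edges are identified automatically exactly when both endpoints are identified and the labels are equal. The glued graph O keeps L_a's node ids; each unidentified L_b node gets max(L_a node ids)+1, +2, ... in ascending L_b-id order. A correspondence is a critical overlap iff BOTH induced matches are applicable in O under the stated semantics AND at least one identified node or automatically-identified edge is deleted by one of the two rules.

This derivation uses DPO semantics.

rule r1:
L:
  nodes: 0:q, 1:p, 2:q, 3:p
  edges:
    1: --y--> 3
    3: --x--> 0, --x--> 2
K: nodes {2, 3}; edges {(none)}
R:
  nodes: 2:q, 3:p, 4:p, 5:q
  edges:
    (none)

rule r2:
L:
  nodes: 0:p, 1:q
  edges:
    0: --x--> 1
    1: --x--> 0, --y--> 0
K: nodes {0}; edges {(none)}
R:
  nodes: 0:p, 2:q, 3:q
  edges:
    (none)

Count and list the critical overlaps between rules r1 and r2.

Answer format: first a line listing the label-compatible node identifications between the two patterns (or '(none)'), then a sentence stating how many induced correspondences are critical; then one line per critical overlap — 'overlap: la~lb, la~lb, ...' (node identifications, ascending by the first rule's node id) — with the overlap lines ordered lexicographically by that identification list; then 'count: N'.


label-compatible node identifications between L(r1) and L(r2): 0~1, 1~0, 2~1, 3~0
1 of the induced correspondences is a critical overlap of r1 and r2.
overlap: 2~1, 3~0
count: 1


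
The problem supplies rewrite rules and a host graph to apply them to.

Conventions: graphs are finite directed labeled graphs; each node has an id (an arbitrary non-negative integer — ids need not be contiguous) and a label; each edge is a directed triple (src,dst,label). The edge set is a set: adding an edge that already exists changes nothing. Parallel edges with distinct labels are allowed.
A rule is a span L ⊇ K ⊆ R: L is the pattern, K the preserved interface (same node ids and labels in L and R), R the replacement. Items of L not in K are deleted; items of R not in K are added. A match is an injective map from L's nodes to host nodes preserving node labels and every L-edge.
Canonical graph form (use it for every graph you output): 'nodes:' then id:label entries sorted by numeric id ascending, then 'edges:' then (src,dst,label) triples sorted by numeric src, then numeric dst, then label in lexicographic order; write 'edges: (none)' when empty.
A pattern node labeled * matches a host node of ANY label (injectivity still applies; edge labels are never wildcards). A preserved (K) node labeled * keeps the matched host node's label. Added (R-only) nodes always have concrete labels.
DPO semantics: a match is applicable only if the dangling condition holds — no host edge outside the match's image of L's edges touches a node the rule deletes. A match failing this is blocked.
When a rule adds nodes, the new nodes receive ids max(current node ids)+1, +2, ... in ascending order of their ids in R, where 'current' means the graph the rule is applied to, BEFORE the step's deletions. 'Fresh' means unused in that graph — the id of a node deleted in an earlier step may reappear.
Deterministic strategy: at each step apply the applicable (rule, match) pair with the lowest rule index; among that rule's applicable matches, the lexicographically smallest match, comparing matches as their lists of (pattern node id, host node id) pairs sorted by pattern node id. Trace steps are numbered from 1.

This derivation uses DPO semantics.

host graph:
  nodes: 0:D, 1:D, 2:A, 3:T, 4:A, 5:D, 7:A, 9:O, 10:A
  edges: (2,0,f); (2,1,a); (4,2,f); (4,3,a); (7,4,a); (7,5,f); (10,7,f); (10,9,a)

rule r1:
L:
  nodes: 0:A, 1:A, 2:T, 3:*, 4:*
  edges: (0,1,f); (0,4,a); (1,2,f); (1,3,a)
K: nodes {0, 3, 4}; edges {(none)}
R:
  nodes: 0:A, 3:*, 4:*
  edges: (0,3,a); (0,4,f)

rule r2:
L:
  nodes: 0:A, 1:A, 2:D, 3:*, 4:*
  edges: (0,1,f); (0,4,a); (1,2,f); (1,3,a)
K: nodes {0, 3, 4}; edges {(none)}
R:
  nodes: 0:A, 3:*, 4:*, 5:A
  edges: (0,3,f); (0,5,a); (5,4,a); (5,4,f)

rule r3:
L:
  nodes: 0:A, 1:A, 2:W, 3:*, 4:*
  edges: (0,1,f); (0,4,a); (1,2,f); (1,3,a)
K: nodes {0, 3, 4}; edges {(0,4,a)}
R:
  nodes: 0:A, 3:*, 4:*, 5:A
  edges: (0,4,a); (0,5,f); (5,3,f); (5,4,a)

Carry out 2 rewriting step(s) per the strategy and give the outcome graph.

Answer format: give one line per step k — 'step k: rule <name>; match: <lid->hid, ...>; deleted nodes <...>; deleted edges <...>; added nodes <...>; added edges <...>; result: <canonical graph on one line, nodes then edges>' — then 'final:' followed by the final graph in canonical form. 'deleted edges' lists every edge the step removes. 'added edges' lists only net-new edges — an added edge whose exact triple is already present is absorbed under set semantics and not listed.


step 1: rule r2; match: 0->4, 1->2, 2->0, 3->1, 4->3; deleted nodes 0, 2; deleted edges (2,0,f); (2,1,a); (4,2,f); (4,3,a); added nodes 11; added edges (4,1,f); (4,11,a); (11,3,a); (11,3,f); result: nodes: 1:D, 3:T, 4:A, 5:D, 7:A, 9:O, 10:A, 11:A edges: (4,1,f); (4,11,a); (7,4,a); (7,5,f); (10,7,f); (10,9,a); (11,3,a); (11,3,f)
step 2: rule r2; match: 0->10, 1->7, 2->5, 3->4, 4->9; deleted nodes 5, 7; deleted edges (7,4,a); (7,5,f); (10,7,f); (10,9,a); added nodes 12; added edges (10,4,f); (10,12,a); (12,9,a); (12,9,f); result: nodes: 1:D, 3:T, 4:A, 9:O, 10:A, 11:A, 12:A edges: (4,1,f); (4,11,a); (10,4,f); (10,12,a); (11,3,a); (11,3,f); (12,9,a); (12,9,f)
final:
nodes: 1:D, 3:T, 4:A, 9:O, 10:A, 11:A, 12:A
edges: (4,1,f); (4,11,a); (10,4,f); (10,12,a); (11,3,a); (11,3,f); (12,9,a); (12,9,f)


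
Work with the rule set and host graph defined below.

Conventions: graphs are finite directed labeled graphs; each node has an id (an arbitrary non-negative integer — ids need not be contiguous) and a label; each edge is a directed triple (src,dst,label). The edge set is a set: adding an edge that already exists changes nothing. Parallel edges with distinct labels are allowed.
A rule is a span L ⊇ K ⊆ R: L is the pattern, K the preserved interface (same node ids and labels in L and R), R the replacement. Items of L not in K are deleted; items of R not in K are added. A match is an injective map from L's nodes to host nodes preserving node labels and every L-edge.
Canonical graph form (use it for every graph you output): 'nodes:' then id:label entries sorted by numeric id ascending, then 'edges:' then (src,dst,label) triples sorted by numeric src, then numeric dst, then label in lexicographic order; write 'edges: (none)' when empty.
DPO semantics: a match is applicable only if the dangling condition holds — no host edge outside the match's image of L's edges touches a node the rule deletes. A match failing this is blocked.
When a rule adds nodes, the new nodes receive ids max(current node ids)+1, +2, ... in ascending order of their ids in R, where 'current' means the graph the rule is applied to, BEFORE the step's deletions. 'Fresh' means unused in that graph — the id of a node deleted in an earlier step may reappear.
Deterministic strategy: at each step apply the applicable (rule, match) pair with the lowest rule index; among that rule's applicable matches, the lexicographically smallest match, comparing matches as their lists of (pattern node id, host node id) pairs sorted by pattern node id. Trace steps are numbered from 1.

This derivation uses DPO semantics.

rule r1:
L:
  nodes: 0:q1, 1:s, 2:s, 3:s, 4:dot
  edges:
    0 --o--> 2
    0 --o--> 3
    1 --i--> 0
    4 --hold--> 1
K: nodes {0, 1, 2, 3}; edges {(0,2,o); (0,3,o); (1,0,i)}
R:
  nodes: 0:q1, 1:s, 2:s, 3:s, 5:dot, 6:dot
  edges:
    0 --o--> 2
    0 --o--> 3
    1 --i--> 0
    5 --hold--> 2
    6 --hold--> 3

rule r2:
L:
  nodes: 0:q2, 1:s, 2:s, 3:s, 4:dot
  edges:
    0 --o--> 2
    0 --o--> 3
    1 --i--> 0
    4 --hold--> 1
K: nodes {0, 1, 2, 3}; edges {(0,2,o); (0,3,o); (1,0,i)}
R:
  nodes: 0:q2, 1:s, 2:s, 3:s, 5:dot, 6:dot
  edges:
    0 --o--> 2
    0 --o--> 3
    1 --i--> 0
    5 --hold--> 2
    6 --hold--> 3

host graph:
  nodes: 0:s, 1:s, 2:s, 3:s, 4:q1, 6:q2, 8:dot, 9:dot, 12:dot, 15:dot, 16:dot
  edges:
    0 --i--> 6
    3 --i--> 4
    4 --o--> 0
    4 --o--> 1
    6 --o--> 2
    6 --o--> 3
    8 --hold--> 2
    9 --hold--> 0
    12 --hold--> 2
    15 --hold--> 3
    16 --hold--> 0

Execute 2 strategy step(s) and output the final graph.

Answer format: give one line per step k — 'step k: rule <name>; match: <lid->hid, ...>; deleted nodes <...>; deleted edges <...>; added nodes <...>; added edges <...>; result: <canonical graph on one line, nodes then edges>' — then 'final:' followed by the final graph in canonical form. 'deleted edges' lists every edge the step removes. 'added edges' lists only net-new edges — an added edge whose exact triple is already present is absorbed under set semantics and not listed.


step 1: rule r1; match: 0->4, 1->3, 2->0, 3->1, 4->15; deleted nodes 15; deleted edges (15,3,hold); added nodes 17, 18; added edges (17,0,hold); (18,1,hold); result: nodes: 0:s, 1:s, 2:s, 3:s, 4:q1, 6:q2, 8:dot, 9:dot, 12:dot, 16:dot, 17:dot, 18:dot edges: (0,6,i); (3,4,i); (4,0,o); (4,1,o); (6,2,o); (6,3,o); (8,2,hold); (9,0,hold); (12,2,hold); (16,0,hold); (17,0,hold); (18,1,hold)
step 2: rule r2; match: 0->6, 1->0, 2->2, 3->3, 4->9; deleted nodes 9; deleted edges (9,0,hold); added nodes 19, 20; added edges (19,2,hold); (20,3,hold); result: nodes: 0:s, 1:s, 2:s, 3:s, 4:q1, 6:q2, 8:dot, 12:dot, 16:dot, 17:dot, 18:dot, 19:dot, 20:dot edges: (0,6,i); (3,4,i); (4,0,o); (4,1,o); (6,2,o); (6,3,o); (8,2,hold); (12,2,hold); (16,0,hold); (17,0,hold); (18,1,hold); (19,2,hold); (20,3,hold)
final:
nodes: 0:s, 1:s, 2:s, 3:s, 4:q1, 6:q2, 8:dot, 12:dot, 16:dot, 17:dot, 18:dot, 19:dot, 20:dot
edges: (0,6,i); (3,4,i); (4,0,o); (4,1,o); (6,2,o); (6,3,o); (8,2,hold); (12,2,hold); (16,0,hold); (17,0,hold); (18,1,hold); (19,2,hold); (20,3,hold)


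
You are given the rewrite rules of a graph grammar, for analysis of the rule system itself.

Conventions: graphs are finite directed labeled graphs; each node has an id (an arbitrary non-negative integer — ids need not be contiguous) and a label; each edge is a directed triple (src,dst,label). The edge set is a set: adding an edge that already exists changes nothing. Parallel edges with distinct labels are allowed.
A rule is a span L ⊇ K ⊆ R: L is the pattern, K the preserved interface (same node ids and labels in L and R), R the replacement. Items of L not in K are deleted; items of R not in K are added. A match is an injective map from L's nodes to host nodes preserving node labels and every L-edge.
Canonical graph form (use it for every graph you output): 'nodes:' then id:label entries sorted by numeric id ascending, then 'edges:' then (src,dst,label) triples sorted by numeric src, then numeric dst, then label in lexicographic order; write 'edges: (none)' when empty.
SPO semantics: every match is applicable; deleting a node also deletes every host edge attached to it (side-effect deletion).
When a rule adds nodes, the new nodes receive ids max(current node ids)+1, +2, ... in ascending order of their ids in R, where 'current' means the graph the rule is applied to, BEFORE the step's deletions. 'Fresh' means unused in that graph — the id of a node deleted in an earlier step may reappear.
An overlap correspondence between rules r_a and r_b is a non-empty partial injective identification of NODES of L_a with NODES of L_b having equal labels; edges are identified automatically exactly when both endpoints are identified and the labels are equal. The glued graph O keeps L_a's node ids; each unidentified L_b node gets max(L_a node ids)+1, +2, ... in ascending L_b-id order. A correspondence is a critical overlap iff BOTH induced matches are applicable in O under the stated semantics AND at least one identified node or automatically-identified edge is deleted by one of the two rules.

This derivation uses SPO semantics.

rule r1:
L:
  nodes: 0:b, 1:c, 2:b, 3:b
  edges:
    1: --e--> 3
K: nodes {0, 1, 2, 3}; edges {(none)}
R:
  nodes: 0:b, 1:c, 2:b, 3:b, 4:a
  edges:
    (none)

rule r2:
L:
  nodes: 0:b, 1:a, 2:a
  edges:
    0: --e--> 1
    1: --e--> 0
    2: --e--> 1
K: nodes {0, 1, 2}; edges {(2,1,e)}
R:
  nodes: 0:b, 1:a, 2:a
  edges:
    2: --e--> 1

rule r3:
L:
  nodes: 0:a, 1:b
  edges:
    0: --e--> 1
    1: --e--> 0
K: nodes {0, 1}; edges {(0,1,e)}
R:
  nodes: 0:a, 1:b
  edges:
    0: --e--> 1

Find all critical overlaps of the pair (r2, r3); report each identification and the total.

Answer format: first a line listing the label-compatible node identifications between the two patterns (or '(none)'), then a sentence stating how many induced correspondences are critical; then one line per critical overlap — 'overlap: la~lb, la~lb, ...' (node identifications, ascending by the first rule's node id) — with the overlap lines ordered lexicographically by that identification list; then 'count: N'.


label-compatible node identifications between L(r2) and L(r3): 0~1, 1~0, 2~0
1 of the induced correspondences is a critical overlap of r2 and r3.
overlap: 0~1, 1~0
count: 1


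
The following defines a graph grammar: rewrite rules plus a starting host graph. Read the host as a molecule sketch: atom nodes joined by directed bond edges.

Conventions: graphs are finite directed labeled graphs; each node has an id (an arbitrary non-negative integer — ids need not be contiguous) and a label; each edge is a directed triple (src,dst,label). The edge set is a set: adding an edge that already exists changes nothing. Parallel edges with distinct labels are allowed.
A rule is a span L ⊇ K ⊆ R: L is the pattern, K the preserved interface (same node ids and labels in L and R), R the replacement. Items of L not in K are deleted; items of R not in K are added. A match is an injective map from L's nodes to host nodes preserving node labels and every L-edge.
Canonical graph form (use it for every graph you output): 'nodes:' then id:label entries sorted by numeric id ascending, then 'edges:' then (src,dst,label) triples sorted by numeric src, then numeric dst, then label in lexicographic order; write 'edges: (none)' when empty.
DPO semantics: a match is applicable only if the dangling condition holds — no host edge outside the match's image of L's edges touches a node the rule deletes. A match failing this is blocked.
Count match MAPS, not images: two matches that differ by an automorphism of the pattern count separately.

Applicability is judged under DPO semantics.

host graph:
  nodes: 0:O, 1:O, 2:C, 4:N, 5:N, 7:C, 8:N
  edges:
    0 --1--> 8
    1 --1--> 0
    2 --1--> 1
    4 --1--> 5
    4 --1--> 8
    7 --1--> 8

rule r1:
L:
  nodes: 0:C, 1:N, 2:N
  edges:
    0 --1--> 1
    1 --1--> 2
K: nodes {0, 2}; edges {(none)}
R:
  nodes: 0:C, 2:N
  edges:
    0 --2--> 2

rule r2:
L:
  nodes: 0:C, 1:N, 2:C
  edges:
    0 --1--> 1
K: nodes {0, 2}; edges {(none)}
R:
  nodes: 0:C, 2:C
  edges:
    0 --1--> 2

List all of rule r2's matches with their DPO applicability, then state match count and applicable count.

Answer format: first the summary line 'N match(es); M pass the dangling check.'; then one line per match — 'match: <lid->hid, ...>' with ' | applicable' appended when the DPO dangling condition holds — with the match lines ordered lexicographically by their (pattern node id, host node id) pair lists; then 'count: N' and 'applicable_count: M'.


1 match(es); 0 pass the dangling check.
match: 0->7, 1->8, 2->2
count: 1
applicable_count: 0


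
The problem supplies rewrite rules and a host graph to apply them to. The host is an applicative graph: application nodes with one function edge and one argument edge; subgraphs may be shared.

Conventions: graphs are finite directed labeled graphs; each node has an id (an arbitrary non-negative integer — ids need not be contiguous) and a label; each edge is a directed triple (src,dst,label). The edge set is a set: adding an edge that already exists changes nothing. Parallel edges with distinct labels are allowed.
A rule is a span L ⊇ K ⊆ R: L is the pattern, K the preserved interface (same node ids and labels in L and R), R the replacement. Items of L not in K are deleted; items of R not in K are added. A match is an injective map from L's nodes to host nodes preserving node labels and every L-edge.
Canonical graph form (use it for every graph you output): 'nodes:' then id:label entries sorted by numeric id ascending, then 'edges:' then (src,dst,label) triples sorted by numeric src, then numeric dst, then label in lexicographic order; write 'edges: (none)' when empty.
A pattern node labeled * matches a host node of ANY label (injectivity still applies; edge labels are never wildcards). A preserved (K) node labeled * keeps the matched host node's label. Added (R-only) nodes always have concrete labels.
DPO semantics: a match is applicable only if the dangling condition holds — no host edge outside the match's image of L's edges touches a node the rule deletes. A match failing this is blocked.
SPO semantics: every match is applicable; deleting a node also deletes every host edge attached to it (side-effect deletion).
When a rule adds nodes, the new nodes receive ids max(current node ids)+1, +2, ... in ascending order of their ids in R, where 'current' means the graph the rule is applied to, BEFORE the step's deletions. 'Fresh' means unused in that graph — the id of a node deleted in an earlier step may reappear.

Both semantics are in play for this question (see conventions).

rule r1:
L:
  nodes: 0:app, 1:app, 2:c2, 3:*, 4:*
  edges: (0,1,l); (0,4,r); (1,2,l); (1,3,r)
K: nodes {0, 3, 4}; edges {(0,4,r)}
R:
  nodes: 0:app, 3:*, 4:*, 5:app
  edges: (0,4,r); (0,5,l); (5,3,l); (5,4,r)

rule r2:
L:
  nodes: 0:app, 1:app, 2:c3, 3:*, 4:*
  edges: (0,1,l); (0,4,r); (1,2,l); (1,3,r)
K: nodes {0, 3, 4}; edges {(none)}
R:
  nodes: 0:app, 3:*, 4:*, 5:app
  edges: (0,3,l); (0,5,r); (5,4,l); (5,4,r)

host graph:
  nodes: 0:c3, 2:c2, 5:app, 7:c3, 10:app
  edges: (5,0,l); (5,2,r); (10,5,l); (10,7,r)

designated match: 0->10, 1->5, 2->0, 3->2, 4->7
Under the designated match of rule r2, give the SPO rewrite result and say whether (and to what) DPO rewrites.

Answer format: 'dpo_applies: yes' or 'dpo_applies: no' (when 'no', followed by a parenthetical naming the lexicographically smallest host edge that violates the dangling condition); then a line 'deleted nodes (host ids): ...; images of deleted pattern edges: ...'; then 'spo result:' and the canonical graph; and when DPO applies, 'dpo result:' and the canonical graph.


dpo_applies: yes
deleted nodes (host ids): 0, 5; images of deleted pattern edges: (5,0,l); (5,2,r); (10,5,l); (10,7,r)
spo result:
nodes: 2:c2, 7:c3, 10:app, 11:app
edges: (10,2,l); (10,11,r); (11,7,l); (11,7,r)
dpo result:
nodes: 2:c2, 7:c3, 10:app, 11:app
edges: (10,2,l); (10,11,r); (11,7,l); (11,7,r)


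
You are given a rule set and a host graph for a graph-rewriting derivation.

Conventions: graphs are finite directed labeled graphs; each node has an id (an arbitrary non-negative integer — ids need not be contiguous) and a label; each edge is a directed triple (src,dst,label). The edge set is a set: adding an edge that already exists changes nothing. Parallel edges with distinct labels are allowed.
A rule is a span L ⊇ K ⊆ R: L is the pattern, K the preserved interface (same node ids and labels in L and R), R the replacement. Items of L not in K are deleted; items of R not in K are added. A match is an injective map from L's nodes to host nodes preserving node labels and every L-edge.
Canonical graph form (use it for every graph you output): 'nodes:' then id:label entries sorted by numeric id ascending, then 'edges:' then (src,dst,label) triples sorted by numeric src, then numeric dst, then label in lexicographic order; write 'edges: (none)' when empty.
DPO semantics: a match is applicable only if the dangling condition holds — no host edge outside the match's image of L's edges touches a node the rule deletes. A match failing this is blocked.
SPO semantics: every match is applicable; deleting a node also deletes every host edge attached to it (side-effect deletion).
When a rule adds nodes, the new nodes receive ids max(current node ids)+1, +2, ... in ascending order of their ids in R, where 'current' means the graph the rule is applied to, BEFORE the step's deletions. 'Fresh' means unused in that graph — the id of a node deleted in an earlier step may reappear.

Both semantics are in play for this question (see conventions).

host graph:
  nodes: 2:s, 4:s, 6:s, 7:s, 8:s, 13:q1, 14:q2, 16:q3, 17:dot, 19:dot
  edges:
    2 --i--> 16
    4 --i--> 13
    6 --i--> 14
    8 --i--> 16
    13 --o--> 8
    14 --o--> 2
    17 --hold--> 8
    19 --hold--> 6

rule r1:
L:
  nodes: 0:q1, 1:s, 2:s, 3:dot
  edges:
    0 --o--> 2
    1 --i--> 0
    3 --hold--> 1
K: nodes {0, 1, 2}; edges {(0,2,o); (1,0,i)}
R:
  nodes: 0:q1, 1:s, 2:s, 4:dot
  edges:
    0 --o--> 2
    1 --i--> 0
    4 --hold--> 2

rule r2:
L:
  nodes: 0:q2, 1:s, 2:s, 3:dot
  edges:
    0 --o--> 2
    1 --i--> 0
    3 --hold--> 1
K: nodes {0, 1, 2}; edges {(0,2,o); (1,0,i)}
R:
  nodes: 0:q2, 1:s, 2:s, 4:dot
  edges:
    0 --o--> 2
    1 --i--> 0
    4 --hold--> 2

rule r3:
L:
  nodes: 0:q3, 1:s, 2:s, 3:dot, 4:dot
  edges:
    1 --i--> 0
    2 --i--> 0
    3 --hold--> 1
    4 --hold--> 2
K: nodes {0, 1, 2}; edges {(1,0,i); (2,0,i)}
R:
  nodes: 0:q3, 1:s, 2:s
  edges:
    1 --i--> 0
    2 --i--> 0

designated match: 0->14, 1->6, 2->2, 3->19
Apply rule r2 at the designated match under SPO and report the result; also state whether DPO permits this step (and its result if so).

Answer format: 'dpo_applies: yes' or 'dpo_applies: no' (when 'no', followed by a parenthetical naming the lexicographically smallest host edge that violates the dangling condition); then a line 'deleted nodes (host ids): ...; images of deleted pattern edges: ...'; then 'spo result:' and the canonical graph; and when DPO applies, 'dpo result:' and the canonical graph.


dpo_applies: yes
deleted nodes (host ids): 19; images of deleted pattern edges: (19,6,hold)
spo result:
nodes: 2:s, 4:s, 6:s, 7:s, 8:s, 13:q1, 14:q2, 16:q3, 17:dot, 20:dot
edges: (2,16,i); (4,13,i); (6,14,i); (8,16,i); (13,8,o); (14,2,o); (17,8,hold); (20,2,hold)
dpo result:
nodes: 2:s, 4:s, 6:s, 7:s, 8:s, 13:q1, 14:q2, 16:q3, 17:dot, 20:dot
edges: (2,16,i); (4,13,i); (6,14,i); (8,16,i); (13,8,o); (14,2,o); (17,8,hold); (20,2,hold)


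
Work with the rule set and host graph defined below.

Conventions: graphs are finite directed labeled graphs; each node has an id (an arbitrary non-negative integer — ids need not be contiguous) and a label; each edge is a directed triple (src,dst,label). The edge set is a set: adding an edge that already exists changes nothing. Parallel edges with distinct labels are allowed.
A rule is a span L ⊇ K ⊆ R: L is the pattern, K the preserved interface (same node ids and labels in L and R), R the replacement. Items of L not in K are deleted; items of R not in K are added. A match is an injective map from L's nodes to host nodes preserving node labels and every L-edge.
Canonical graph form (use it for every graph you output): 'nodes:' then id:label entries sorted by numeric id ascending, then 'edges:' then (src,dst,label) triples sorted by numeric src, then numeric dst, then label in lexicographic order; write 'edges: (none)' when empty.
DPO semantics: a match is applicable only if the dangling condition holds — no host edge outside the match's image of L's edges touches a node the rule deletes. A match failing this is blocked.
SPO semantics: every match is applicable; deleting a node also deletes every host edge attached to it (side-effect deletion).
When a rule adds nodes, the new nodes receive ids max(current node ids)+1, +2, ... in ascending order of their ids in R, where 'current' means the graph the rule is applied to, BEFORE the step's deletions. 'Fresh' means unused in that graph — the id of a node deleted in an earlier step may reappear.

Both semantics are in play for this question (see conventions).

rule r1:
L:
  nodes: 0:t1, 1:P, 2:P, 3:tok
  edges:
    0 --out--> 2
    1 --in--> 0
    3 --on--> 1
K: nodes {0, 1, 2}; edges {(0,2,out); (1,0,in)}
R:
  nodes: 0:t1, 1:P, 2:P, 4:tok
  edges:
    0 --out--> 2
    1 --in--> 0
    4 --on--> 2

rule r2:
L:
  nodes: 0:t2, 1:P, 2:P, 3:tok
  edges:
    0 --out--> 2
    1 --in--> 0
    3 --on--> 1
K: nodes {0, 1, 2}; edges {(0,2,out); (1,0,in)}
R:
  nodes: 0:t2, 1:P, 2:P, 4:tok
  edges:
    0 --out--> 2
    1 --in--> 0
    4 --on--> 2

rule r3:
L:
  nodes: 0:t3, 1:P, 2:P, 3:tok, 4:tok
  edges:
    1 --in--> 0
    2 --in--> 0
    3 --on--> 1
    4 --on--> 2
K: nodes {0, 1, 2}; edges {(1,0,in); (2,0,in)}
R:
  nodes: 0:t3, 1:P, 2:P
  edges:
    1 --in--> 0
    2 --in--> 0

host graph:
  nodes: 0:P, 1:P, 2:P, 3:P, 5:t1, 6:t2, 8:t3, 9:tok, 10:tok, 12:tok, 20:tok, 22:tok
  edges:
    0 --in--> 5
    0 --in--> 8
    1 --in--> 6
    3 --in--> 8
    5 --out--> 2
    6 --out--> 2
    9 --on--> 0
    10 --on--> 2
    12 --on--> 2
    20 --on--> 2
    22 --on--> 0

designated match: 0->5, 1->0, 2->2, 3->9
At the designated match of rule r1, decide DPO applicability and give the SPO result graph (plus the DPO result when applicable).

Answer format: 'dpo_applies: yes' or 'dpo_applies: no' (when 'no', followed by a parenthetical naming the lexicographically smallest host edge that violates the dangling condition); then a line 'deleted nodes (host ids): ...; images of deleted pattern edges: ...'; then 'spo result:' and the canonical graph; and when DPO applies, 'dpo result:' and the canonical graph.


dpo_applies: yes
deleted nodes (host ids): 9; images of deleted pattern edges: (9,0,on)
spo result:
nodes: 0:P, 1:P, 2:P, 3:P, 5:t1, 6:t2, 8:t3, 10:tok, 12:tok, 20:tok, 22:tok, 23:tok
edges: (0,5,in); (0,8,in); (1,6,in); (3,8,in); (5,2,out); (6,2,out); (10,2,on); (12,2,on); (20,2,on); (22,0,on); (23,2,on)
dpo result:
nodes: 0:P, 1:P, 2:P, 3:P, 5:t1, 6:t2, 8:t3, 10:tok, 12:tok, 20:tok, 22:tok, 23:tok
edges: (0,5,in); (0,8,in); (1,6,in); (3,8,in); (5,2,out); (6,2,out); (10,2,on); (12,2,on); (20,2,on); (22,0,on); (23,2,on)


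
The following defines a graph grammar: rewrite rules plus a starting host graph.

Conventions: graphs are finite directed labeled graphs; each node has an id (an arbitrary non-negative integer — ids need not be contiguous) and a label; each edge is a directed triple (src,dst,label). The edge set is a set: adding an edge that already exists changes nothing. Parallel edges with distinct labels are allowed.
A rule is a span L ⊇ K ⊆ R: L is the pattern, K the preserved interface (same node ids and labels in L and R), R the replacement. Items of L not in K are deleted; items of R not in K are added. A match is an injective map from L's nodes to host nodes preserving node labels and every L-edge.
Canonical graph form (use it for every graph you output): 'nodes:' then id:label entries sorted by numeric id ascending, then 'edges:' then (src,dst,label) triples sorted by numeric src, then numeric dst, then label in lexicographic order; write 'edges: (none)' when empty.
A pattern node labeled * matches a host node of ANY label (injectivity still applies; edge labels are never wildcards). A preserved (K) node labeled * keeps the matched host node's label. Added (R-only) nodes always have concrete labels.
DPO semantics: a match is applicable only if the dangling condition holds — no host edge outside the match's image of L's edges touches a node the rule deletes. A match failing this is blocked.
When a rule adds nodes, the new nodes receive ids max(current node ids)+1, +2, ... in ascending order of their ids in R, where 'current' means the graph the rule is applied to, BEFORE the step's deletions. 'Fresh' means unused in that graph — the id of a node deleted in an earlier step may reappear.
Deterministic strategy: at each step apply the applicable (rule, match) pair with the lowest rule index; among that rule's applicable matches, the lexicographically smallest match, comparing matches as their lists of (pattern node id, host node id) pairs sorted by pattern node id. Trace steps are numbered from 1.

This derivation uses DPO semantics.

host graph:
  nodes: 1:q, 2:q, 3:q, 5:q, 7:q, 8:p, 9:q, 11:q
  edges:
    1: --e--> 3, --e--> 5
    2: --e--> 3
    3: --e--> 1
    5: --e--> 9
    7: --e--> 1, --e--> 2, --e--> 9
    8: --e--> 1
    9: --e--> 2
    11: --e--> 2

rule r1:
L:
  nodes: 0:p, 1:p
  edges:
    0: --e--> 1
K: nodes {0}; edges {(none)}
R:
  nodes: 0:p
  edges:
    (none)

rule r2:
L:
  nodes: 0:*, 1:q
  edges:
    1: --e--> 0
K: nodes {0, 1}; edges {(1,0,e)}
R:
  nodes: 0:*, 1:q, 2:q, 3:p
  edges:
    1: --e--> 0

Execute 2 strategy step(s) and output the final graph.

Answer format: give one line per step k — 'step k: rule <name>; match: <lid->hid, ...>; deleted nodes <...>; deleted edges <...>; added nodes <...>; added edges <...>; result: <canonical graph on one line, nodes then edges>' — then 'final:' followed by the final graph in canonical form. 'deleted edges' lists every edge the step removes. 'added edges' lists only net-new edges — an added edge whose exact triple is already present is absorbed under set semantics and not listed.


step 1: rule r2; match: 0->1, 1->3; deleted nodes (none); deleted edges (none); added nodes 12, 13; added edges (none); result: nodes: 1:q, 2:q, 3:q, 5:q, 7:q, 8:p, 9:q, 11:q, 12:q, 13:p edges: (1,3,e); (1,5,e); (2,3,e); (3,1,e); (5,9,e); (7,1,e); (7,2,e); (7,9,e); (8,1,e); (9,2,e); (11,2,e)
step 2: rule r2; match: 0->1, 1->3; deleted nodes (none); deleted edges (none); added nodes 14, 15; added edges (none); result: nodes: 1:q, 2:q, 3:q, 5:q, 7:q, 8:p, 9:q, 11:q, 12:q, 13:p, 14:q, 15:p edges: (1,3,e); (1,5,e); (2,3,e); (3,1,e); (5,9,e); (7,1,e); (7,2,e); (7,9,e); (8,1,e); (9,2,e); (11,2,e)
final:
nodes: 1:q, 2:q, 3:q, 5:q, 7:q, 8:p, 9:q, 11:q, 12:q, 13:p, 14:q, 15:p
edges: (1,3,e); (1,5,e); (2,3,e); (3,1,e); (5,9,e); (7,1,e); (7,2,e); (7,9,e); (8,1,e); (9,2,e); (11,2,e)


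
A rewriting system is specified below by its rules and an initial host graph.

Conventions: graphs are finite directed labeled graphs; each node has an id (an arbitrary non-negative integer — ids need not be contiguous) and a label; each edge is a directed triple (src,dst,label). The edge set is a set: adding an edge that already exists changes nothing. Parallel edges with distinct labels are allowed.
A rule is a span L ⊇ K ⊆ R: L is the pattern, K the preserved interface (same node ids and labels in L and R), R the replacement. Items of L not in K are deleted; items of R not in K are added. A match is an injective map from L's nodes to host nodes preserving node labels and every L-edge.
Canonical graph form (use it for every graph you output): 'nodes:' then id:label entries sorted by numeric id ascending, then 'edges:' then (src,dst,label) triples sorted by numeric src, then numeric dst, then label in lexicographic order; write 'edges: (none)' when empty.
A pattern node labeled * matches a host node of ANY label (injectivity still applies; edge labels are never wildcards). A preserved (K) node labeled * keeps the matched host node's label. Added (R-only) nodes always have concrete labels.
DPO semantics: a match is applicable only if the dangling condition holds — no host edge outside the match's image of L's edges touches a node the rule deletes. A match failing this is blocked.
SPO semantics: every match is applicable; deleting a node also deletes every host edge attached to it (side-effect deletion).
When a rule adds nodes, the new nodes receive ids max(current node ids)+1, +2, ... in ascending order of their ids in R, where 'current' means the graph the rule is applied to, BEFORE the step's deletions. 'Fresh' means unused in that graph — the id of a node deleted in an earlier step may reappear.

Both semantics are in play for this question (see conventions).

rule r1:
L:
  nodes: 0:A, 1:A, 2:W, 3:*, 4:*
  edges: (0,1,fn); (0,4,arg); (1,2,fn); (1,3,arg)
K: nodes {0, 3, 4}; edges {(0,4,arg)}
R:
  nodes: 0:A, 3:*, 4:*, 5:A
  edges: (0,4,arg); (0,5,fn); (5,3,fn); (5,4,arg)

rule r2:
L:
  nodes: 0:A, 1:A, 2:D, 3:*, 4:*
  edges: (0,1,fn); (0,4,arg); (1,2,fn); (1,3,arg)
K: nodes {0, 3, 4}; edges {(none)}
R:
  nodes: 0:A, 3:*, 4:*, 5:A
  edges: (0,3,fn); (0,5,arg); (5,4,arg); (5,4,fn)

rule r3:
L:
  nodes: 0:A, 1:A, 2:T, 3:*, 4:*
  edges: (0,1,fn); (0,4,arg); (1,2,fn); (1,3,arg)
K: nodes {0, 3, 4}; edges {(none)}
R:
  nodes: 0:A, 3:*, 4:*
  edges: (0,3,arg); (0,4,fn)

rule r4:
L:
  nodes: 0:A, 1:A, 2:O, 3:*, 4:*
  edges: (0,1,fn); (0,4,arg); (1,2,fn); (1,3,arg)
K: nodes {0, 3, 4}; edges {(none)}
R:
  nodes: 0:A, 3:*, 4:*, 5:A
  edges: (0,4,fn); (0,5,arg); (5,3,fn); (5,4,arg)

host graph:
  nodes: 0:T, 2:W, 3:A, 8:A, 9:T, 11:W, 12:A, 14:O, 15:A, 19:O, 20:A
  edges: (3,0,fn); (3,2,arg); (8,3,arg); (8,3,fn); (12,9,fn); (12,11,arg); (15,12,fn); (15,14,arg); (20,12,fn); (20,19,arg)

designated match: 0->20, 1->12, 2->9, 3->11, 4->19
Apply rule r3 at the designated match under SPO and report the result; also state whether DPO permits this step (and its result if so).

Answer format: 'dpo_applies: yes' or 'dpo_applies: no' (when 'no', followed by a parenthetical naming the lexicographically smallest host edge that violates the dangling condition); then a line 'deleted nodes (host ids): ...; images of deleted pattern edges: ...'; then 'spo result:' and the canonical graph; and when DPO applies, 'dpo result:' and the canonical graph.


dpo_applies: no
(the rule deletes node 12, which keeps host edge (15,12,fn) outside the match image — the dangling condition fails, DPO blocks; SPO proceeds and side-deletes such edges)
deleted nodes (host ids): 9, 12; images of deleted pattern edges: (12,9,fn); (12,11,arg); (20,12,fn); (20,19,arg)
spo result:
nodes: 0:T, 2:W, 3:A, 8:A, 11:W, 14:O, 15:A, 19:O, 20:A
edges: (3,0,fn); (3,2,arg); (8,3,arg); (8,3,fn); (15,14,arg); (20,11,arg); (20,19,fn)
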